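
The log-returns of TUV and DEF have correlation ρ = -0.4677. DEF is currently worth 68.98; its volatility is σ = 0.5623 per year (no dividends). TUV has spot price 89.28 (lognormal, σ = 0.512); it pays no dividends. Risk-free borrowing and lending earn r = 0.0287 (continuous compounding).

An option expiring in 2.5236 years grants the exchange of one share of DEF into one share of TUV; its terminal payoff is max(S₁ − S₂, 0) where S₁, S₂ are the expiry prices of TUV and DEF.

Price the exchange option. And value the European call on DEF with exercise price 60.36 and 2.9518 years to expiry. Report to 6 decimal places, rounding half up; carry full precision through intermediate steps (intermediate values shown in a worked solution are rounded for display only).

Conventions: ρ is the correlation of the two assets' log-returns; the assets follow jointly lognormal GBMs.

exchange price = 53.059891
price(DEF call K=60.36) = 30.379611

σ_eff = √(σ₁² + σ₂² − 2ρσ₁σ₂) = √(0.512² + 0.5623² − 2·-0.4677·0.512·0.5623) = 0.920665
d₁ = (ln(S₁/S₂) + (q₂ − q₁ + σ_eff²/2)T) / (σ_eff√T) = (ln(89.28/68.98) + (0.0 − 0.0 + 0.423812)·2.5236) / 1.462555 = 0.907654
d₂ = d₁ − σ_eff√T = 0.907654 − 1.462555 = -0.554900
N(d₁) = 0.817970,  N(d₂) = 0.289481
V = S₁·e^{−q₁T}·N(d₁) − S₂·e^{−q₂T}·N(d₂) = 73.028319 − 19.968429 = 53.059891
[vanilla: DEF call K=60.36]
σ√T = 0.5623·√2.9518 = 0.966077
d₁ = (ln(S/K) + (r+σ²/2)T) / (σ√T) = (ln(68.98/60.36) + (0.0287+0.5623²/2)·2.9518) / 0.966077 = (0.133490 + 0.551369) / 0.966077 = 0.708907
d₂ = d₁ − σ√T = 0.708907 − 0.966077 = -0.257169
e^{−rT} = 0.918773
N(d₁) = 0.760809,  N(d₂) = 0.398524
price = S·N(d₁) − K·e^{−rT}·N(d₂) = 52.480602 − 22.100990 = 30.379611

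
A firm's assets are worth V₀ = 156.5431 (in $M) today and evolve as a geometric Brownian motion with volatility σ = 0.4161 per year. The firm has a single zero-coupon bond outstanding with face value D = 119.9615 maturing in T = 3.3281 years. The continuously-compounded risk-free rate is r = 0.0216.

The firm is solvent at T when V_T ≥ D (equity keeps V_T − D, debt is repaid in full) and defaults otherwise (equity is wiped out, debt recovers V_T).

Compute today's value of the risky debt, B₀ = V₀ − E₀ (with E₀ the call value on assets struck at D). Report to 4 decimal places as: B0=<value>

With assets at 156.5431 and a single debt payment of 119.9615 at 3.3281 years:
d₁ = [ln(V₀/D) + (r + σ²/2)T] / (σ√T)
   = [ln(156.5431/119.9615) + (0.0216 + 0.5·0.4161²)·3.3281] / (0.4161·√3.3281)
   = [0.266161 + 0.359999] / 0.759095 = 0.824877
d₂ = d₁ − σ√T = 0.824877 − 0.759095 = 0.065783
N(d₁) = 0.795279,  N(d₂) = 0.526225,  e^(−rT) = 0.930636
E₀ = V₀·N(d₁) − D·e^(−rT)·N(d₂)
   = 156.5431·0.795279 − 119.9615·0.930636·0.526225 = 65.747522
B₀ = V₀ − E₀ = 156.5431 − 65.747522 = 90.795578

B0=90.7956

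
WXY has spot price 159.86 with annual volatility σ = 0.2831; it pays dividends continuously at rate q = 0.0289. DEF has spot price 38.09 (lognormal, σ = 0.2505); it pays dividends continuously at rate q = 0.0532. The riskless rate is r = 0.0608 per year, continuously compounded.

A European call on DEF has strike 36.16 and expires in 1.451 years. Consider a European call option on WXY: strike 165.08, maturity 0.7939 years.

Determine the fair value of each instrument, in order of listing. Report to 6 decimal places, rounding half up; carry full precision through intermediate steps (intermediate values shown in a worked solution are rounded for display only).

price(DEF call K=36.16) = 5.264674
price(WXY call K=165.08) = 15.206173

[DEF call K=36.16]
σ√T = 0.2505·√1.451 = 0.301746
d₁ = (ln(S/K) + (r−q+σ²/2)T) / (σ√T) = (ln(38.09/36.16) + (0.0608−0.0532+0.2505²/2)·1.451) / 0.301746 = (0.051998 + 0.056553) / 0.301746 = 0.359744
d₂ = d₁ − σ√T = 0.359744 − 0.301746 = 0.057998
e^{−rT} = 0.915559
e^{−qT} = 0.925711
N(d₁) = 0.640481,  N(d₂) = 0.523125
price = S·e^{−qT}·N(d₁) − K·e^{−rT}·N(d₂) = 22.583556 − 17.318882 = 5.264674
[WXY call K=165.08]
σ√T = 0.2831·√0.7939 = 0.252245
d₁ = (ln(S/K) + (r−q+σ²/2)T) / (σ√T) = (ln(159.86/165.08) + (0.0608−0.0289+0.2831²/2)·0.7939) / 0.252245 = (-0.032132 + 0.057139) / 0.252245 = 0.099139
d₂ = d₁ − σ√T = 0.099139 − 0.252245 = -0.153106
e^{−rT} = 0.952877
e^{−qT} = 0.977317
N(d₁) = 0.539486,  N(d₂) = 0.439157
price = S·e^{−qT}·N(d₁) − K·e^{−rT}·N(d₂) = 84.286076 − 69.079903 = 15.206173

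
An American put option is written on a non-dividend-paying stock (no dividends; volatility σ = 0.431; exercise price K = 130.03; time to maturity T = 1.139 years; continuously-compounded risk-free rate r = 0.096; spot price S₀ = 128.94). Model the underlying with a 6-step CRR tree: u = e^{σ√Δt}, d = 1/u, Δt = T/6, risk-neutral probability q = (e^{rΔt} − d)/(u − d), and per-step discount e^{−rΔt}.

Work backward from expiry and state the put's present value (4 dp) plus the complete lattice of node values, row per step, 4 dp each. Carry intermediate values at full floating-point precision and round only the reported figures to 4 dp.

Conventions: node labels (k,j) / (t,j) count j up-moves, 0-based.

params: Δt=0.18983 u=1.20658 d=0.82879 q=0.50187 e^(-rΔt)=0.98194
t_6 payoffs: 88.2411 69.1927 41.4616 1.0900 0.0000 0.0000 0.0000
k=5: node(5,0) S=50.4214 payoff=79.6086 vs cont=77.2604 → 79.6086 [stop]  node(5,1) S=73.4048 payoff=56.6252 vs cont=54.2770 → 56.6252 [stop]  node(5,2) S=106.8644 payoff=23.1656 vs cont=20.8174 → 23.1656 [stop]  node(5,3) S=155.5758 payoff=0.0000 vs cont=0.5332 → 0.5332 [wait]  node(5,4) S=226.4911 payoff=0.0000 vs cont=0.0000 → 0.0000 [wait]  node(5,5) S=329.7312 payoff=0.0000 vs cont=0.0000 → 0.0000 [wait]
k=4: node(4,0) S=60.8373 payoff=69.1927 vs cont=66.8445 → 69.1927 [stop]  node(4,1) S=88.5684 payoff=41.4616 vs cont=39.1134 → 41.4616 [stop]  node(4,2) S=128.9400 payoff=1.0900 vs cont=11.5938 → 11.5938 [wait]  node(4,3) S=187.7140 payoff=0.0000 vs cont=0.2608 → 0.2608 [wait]  node(4,4) S=273.2786 payoff=0.0000 vs cont=0.0000 → 0.0000 [wait]
k=3: node(3,0) S=73.4048 payoff=56.6252 vs cont=54.2770 → 56.6252 [stop]  node(3,1) S=106.8644 payoff=23.1656 vs cont=25.9937 → 25.9937 [wait]  node(3,2) S=155.5758 payoff=0.0000 vs cont=5.7994 → 5.7994 [wait]  node(3,3) S=226.4911 payoff=0.0000 vs cont=0.1276 → 0.1276 [wait]
k=2: node(2,0) S=88.5684 payoff=41.4616 vs cont=40.5071 → 41.4616 [stop]  node(2,1) S=128.9400 payoff=1.0900 vs cont=15.5723 → 15.5723 [wait]  node(2,2) S=187.7140 payoff=0.0000 vs cont=2.8995 → 2.8995 [wait]
k=1: node(1,0) S=106.8644 payoff=23.1656 vs cont=27.9544 → 27.9544 [wait]  node(1,1) S=155.5758 payoff=0.0000 vs cont=9.0458 → 9.0458 [wait]
k=0: node(0,0) S=128.9400 payoff=1.0900 vs cont=18.1313 → 18.1313 [wait]

price = 18.1313
tree:
18.1313
27.9544 9.0458
41.4616 15.5723 2.8995
56.6252 25.9937 5.7994 0.1276
69.1927 41.4616 11.5938 0.2608 0.0000
79.6086 56.6252 23.1656 0.5332 0.0000 0.0000
88.2411 69.1927 41.4616 1.0900 0.0000 0.0000 0.0000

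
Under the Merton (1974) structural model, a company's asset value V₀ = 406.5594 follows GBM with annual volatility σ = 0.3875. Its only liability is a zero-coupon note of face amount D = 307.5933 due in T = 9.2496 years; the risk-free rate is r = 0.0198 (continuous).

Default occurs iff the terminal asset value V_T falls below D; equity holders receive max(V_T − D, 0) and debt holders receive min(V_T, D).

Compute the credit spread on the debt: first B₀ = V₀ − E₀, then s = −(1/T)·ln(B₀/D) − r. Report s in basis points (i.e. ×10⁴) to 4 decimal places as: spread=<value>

spread=415.4729

Equity is a call on the firm's assets struck at D = 307.5933:
d₁ = [ln(V₀/D) + (r + σ²/2)T] / (σ√T)
   = [ln(406.5594/307.5933) + (0.0198 + 0.5·0.3875²)·9.2496] / (0.3875·√9.2496)
   = [0.278952 + 0.877585] / 1.178510 = 0.981355
d₂ = d₁ − σ√T = 0.981355 − 1.178510 = -0.197155
N(d₁) = 0.836791,  N(d₂) = 0.421853,  e^(−rT) = 0.832650
E₀ = V₀·N(d₁) − D·e^(−rT)·N(d₂)
   = 406.5594·0.836791 − 307.5933·0.832650·0.421853 = 232.161309
B₀ = V₀ − E₀ = 406.5594 − 232.161309 = 174.398091
spread = −(1/T)·ln(B₀/D) − r = −(1/9.2496)·ln(174.398091/307.5933) − 0.0198 = 0.04154729
in basis points: 0.04154729 × 10⁴ = 415.4729 bp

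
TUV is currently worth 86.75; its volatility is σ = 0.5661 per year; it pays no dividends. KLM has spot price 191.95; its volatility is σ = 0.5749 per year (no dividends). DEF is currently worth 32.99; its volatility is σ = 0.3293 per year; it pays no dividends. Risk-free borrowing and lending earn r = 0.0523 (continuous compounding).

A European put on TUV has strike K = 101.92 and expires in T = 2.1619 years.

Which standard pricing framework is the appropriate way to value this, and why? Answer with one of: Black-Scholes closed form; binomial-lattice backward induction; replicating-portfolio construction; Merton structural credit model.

framework: Black-Scholes closed form

Key observation: a European-exercise option on TUV struck at 101.92 — a GBM underlying with constant parameters — admits an analytic price: the data contain no early exercise, no discrete tree, no debt structure.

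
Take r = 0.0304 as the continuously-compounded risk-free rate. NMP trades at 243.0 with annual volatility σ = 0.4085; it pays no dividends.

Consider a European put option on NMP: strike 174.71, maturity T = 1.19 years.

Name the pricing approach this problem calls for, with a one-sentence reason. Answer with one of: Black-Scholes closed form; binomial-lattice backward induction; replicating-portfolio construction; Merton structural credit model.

Key observation: everything needed for the exact continuous-time valuation of the European put on NMP (strike 174.71) is given, and no feature rules the closed form out.

framework: Black-Scholes closed form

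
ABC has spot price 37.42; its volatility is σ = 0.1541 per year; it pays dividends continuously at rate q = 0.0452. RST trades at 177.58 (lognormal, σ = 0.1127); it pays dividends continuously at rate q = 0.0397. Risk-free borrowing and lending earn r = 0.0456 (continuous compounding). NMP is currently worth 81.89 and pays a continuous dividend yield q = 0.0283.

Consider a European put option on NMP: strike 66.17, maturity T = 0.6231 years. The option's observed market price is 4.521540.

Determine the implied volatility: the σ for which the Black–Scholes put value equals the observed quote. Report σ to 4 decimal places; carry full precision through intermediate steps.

At σ = 0.4747 the Black–Scholes value reproduces the quote:
σ√T = 0.4747·√0.6231 = 0.374712
d₁ = (ln(S/K) + (r−q+σ²/2)T) / (σ√T) = (ln(81.89/66.17) + (0.0456−0.0283+0.4747²/2)·0.6231) / 0.374712 = (0.213150 + 0.080984) / 0.374712 = 0.784959
d₂ = d₁ − σ√T = 0.784959 − 0.374712 = 0.410247
e^{−rT} = 0.971987
e^{−qT} = 0.982521
N(−d₁) = 0.216239,  N(−d₂) = 0.340812
V = K·e^{−rT}·N(−d₂) − S·e^{−qT}·N(−d₁) = 21.919810 − 17.398270 = 4.521540 (the quoted price), and the Black–Scholes price is strictly increasing in σ, so σ is unique

sigma = 0.4747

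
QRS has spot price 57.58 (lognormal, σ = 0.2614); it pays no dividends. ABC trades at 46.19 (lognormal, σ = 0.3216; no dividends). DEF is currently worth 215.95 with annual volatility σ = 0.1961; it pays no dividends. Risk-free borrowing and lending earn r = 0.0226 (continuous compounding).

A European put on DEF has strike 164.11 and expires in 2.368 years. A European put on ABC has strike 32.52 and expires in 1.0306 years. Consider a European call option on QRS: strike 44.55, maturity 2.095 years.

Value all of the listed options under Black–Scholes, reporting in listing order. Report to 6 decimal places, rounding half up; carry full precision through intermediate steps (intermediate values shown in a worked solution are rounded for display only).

[DEF put K=164.11]
σ√T = 0.1961·√2.368 = 0.301765
d₁ = (ln(S/K) + (r+σ²/2)T) / (σ√T) = (ln(215.95/164.11) + (0.0226+0.1961²/2)·2.368) / 0.301765 = (0.274510 + 0.099048) / 0.301765 = 1.237911
d₂ = d₁ − σ√T = 1.237911 − 0.301765 = 0.936146
e^{−rT} = 0.947890
N(−d₁) = 0.107875,  N(−d₂) = 0.174599
price = K·e^{−rT}·N(−d₂) − S·N(−d₁) = 27.160317 − 23.295520 = 3.864796
[ABC put K=32.52]
σ√T = 0.3216·√1.0306 = 0.326483
d₁ = (ln(S/K) + (r+σ²/2)T) / (σ√T) = (ln(46.19/32.52) + (0.0226+0.3216²/2)·1.0306) / 0.326483 = (0.350908 + 0.076587) / 0.326483 = 1.309394
d₂ = d₁ − σ√T = 1.309394 − 0.326483 = 0.982910
e^{−rT} = 0.976978
N(−d₁) = 0.095201,  N(−d₂) = 0.162826
price = K·e^{−rT}·N(−d₂) − S·N(−d₁) = 5.173189 − 4.397312 = 0.775877
[QRS call K=44.55]
σ√T = 0.2614·√2.095 = 0.378353
d₁ = (ln(S/K) + (r+σ²/2)T) / (σ√T) = (ln(57.58/44.55) + (0.0226+0.2614²/2)·2.095) / 0.378353 = (0.256563 + 0.118923) / 0.378353 = 0.992421
d₂ = d₁ − σ√T = 0.992421 − 0.378353 = 0.614067
e^{−rT} = 0.953756
N(d₁) = 0.839504,  N(d₂) = 0.730415
price = S·N(d₁) − K·e^{−rT}·N(d₂) = 48.338632 − 31.035206 = 17.303426

price(DEF put K=164.11) = 3.864796
price(ABC put K=32.52) = 0.775877
price(QRS call K=44.55) = 17.303426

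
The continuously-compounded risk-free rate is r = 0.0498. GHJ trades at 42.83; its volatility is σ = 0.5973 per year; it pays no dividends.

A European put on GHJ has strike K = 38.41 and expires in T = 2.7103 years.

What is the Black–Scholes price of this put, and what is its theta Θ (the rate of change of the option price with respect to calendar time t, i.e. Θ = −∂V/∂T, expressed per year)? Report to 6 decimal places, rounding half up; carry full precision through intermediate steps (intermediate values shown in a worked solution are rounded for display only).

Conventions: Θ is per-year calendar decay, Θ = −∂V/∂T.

price = 10.170307
Θ = -1.361256

σ√T = 0.5973·√2.7103 = 0.983334
d₁ = (ln(S/K) + (r+σ²/2)T) / (σ√T) = (ln(42.83/38.41) + (0.0498+0.5973²/2)·2.7103) / 0.983334 = (0.108921 + 0.618446) / 0.983334 = 0.739695
d₂ = d₁ − σ√T = 0.739695 − 0.983334 = -0.243640
e^{−rT} = 0.873740
N(−d₁) = 0.229743,  N(−d₂) = 0.596245
Put price V = K·e^{−rT}·N(−d₂) − S·N(−d₁) = 20.010185 − 9.839878 = 10.170307
φ(d₁) = (1/√(2π))·e^{−d₁²/2} = 0.303458
Θ = −S·φ(d₁)·σ/(2√T) + r·K·e^{−rT}·N(−d₂) = −2.357764 + 0.996507 = -1.361256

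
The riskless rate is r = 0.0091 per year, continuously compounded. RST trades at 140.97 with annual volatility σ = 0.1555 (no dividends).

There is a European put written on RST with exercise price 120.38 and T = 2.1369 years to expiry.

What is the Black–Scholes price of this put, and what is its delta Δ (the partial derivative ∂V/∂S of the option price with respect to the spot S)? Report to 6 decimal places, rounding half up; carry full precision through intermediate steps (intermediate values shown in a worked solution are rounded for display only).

price = 3.636280
Δ = -0.185711

σ√T = 0.1555·√2.1369 = 0.227312
d₁ = (ln(S/K) + (r+σ²/2)T) / (σ√T) = (ln(140.97/120.38) + (0.0091+0.1555²/2)·2.1369) / 0.227312 = (0.157894 + 0.045281) / 0.227312 = 0.893815
d₂ = d₁ − σ√T = 0.893815 − 0.227312 = 0.666503
e^{−rT} = 0.980742
N(−d₁) = 0.185711,  N(−d₂) = 0.252545
Put price V = K·e^{−rT}·N(−d₂) − S·N(−d₁) = 29.815891 − 26.179611 = 3.636280
Δ = −N(−d₁) = -0.185711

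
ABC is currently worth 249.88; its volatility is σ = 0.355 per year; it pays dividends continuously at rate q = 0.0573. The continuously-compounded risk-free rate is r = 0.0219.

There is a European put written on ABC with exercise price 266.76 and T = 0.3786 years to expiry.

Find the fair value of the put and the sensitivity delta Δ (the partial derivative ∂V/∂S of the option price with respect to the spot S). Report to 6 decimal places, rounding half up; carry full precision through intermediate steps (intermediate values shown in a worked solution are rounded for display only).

σ√T = 0.355·√0.3786 = 0.218433
d₁ = (ln(S/K) + (r−q+σ²/2)T) / (σ√T) = (ln(249.88/266.76) + (0.0219−0.0573+0.355²/2)·0.3786) / 0.218433 = (-0.065369 + 0.010454) / 0.218433 = -0.251402
d₂ = d₁ − σ√T = -0.251402 − 0.218433 = -0.469835
e^{−rT} = 0.991743
e^{−qT} = 0.978540
N(−d₁) = 0.599248,  N(−d₂) = 0.680764
Put price V = K·e^{−rT}·N(−d₂) − S·e^{−qT}·N(−d₁) = 180.100990 − 146.526700 = 33.574290
Δ = −e^{−qT}·N(−d₁) = -0.586388

price = 33.574290
Δ = -0.586388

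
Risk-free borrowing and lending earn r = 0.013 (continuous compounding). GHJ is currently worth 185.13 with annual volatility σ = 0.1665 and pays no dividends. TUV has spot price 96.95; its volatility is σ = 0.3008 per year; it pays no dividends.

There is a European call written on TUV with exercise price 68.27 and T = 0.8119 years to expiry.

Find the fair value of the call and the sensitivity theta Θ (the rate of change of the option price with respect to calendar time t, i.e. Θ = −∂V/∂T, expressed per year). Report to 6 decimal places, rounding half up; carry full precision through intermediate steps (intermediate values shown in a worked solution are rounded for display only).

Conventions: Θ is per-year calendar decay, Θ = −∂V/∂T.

σ√T = 0.3008·√0.8119 = 0.271037
d₁ = (ln(S/K) + (r+σ²/2)T) / (σ√T) = (ln(96.95/68.27) + (0.013+0.3008²/2)·0.8119) / 0.271037 = (0.350725 + 0.047285) / 0.271037 = 1.468470
d₂ = d₁ − σ√T = 1.468470 − 0.271037 = 1.197433
e^{−rT} = 0.989501
N(d₁) = 0.929012,  N(d₂) = 0.884431
Call price V = S·N(d₁) − K·e^{−rT}·N(d₂) = 90.067688 − 59.746168 = 30.321521
φ(d₁) = (1/√(2π))·e^{−d₁²/2} = 0.135723
Θ = −S·φ(d₁)·σ/(2√T) − r·K·e^{−rT}·N(d₂) = −2.196327 − 0.776700 = -2.973027

price = 30.321521
Θ = -2.973027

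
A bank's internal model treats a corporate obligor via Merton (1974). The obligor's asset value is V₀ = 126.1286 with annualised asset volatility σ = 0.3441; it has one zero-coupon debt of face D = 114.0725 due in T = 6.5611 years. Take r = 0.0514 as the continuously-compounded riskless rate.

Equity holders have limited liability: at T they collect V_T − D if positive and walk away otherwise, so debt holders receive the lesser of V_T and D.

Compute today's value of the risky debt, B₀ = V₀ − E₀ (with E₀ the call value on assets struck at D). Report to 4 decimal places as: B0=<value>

B0=64.5081

Apply the equity-as-call identities (strike 114.0725, horizon 6.5611 years):
d₁ = [ln(V₀/D) + (r + σ²/2)T] / (σ√T)
   = [ln(126.1286/114.0725) + (0.0514 + 0.5·0.3441²)·6.5611] / (0.3441·√6.5611)
   = [0.100468 + 0.725673] / 0.881400 = 0.937306
d₂ = d₁ − σ√T = 0.937306 − 0.881400 = 0.055906
N(d₁) = 0.825699,  N(d₂) = 0.522292,  e^(−rT) = 0.713737
E₀ = V₀·N(d₁) − D·e^(−rT)·N(d₂)
   = 126.1286·0.825699 − 114.0725·0.713737·0.522292 = 61.620481
B₀ = V₀ − E₀ = 126.1286 − 61.620481 = 64.508119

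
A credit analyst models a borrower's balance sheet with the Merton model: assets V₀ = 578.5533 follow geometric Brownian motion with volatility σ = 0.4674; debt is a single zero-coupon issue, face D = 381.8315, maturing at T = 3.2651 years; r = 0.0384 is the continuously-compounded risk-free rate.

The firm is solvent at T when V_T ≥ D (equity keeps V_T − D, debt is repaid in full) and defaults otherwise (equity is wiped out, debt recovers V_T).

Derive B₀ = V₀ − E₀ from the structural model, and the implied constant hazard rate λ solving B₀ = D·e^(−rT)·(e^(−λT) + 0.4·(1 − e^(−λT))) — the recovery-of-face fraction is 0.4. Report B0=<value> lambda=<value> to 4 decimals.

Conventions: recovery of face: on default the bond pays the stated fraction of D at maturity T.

B0=280.7874 lambda=0.0995

Equity is a call on the firm's assets struck at D = 381.8315:
d₁ = [ln(V₀/D) + (r + σ²/2)T] / (σ√T)
   = [ln(578.5533/381.8315) + (0.0384 + 0.5·0.4674²)·3.2651] / (0.4674·√3.2651)
   = [0.415551 + 0.482031] / 0.844573 = 1.062765
d₂ = d₁ − σ√T = 1.062765 − 0.844573 = 0.218193
N(d₁) = 0.856056,  N(d₂) = 0.586361,  e^(−rT) = 0.882162
E₀ = V₀·N(d₁) − D·e^(−rT)·N(d₂)
   = 578.5533·0.856056 − 381.8315·0.882162·0.586361 = 297.765896
B₀ = V₀ − E₀ = 578.5533 − 297.765896 = 280.787404
e^(−λT) = (B₀·e^(rT)/D − 0.4)/(1 − 0.4) = (280.7874·1.133579/381.8315 − 0.4)/0.6 = 0.72266644
λ = −ln(0.72266644)/3.2651 = 0.099479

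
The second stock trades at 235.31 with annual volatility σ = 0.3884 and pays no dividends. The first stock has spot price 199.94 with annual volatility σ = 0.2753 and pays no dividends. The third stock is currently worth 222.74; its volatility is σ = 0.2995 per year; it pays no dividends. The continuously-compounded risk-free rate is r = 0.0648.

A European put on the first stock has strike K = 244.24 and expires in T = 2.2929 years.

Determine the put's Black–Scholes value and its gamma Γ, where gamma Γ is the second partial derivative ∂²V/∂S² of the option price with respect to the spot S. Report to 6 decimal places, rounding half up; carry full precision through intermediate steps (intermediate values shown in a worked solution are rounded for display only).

price = 39.429386
Γ = 0.004769

σ√T = 0.2753·√2.2929 = 0.416868
d₁ = (ln(S/K) + (r+σ²/2)T) / (σ√T) = (ln(199.94/244.24) + (0.0648+0.2753²/2)·2.2929) / 0.416868 = (-0.200134 + 0.235469) / 0.416868 = 0.084764
d₂ = d₁ − σ√T = 0.084764 − 0.416868 = -0.332104
e^{−rT} = 0.861931
N(−d₁) = 0.466224,  N(−d₂) = 0.630095
Put price V = K·e^{−rT}·N(−d₂) − S·N(−d₁) = 132.646309 − 93.216923 = 39.429386
φ(d₁) = (1/√(2π))·e^{−d₁²/2} = 0.397512
Γ = φ(d₁) / (S·σ·√T) = 0.004769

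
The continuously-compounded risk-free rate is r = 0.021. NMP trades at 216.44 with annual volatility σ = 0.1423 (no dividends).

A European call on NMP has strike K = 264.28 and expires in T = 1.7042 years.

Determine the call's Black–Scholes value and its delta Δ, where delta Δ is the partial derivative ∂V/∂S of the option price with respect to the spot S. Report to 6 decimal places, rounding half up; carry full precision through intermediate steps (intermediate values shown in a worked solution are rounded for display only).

σ√T = 0.1423·√1.7042 = 0.185766
d₁ = (ln(S/K) + (r+σ²/2)T) / (σ√T) = (ln(216.44/264.28) + (0.021+0.1423²/2)·1.7042) / 0.185766 = (-0.199696 + 0.053043) / 0.185766 = -0.789453
d₂ = d₁ − σ√T = -0.789453 − 0.185766 = -0.975218
e^{−rT} = 0.964845
N(d₁) = 0.214924,  N(d₂) = 0.164726
Call price V = S·N(d₁) − K·e^{−rT}·N(d₂) = 46.518080 − 42.003329 = 4.514751
Δ = N(d₁) = 0.214924

price = 4.514751
Δ = 0.214924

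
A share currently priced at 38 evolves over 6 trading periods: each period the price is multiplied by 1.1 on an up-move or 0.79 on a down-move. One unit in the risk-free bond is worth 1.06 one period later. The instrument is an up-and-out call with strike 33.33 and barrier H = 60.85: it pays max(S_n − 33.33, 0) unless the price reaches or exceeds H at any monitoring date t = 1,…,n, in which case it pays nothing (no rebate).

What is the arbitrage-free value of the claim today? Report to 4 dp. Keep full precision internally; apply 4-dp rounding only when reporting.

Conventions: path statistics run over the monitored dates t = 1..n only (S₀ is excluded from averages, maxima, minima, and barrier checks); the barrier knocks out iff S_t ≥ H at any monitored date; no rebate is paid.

price = 3.5643

Under the martingale measure an up-move has probability p* = 0.8710; value the claim as the probability-weighted average of per-path payoffs, discounted 6 periods at R = 1.06.
Enumerate all 2^6 = 64 price paths (U = up ×1.1, D = down ×0.79); each path with k up-moves has probability p*^k·(1−p*)^(6−k).
DDDDDD: M=30.0200, payoff=0.0000, prob=0.000005
UDDDDD: M=41.8000, payoff=0.0000, prob=0.000031
DUDDDD: M=33.0220, payoff=0.0000, prob=0.000031
UUDDDD: M=45.9800, payoff=0.0000, prob=0.000210
DDUDDD: M=30.0200, payoff=0.0000, prob=0.000031
UDUDDD: M=41.8000, payoff=0.0000, prob=0.000210
DUUDDD: M=36.3242, payoff=0.0000, prob=0.000210
UUUDDD: M=50.5780, payoff=0.0000, prob=0.001419
DDDUDD: M=30.0200, payoff=0.0000, prob=0.000031
UDDUDD: M=41.8000, payoff=0.0000, prob=0.000210
DUDUDD: M=33.0220, payoff=0.0000, prob=0.000210
UUDUDD: M=45.9800, payoff=0.0000, prob=0.001419
DDUUDD: M=30.0200, payoff=0.0000, prob=0.000210
UDUUDD: M=41.8000, payoff=0.0000, prob=0.001419
DUUUDD: M=39.9566, payoff=0.0000, prob=0.001419
UUUUDD: M=55.6358, payoff=1.3923, prob=0.009581
DDDDUD: M=30.0200, payoff=0.0000, prob=0.000031
UDDDUD: M=41.8000, payoff=0.0000, prob=0.000210
DUDDUD: M=33.0220, payoff=0.0000, prob=0.000210
UUDDUD: M=45.9800, payoff=0.0000, prob=0.001419
DDUDUD: M=30.0200, payoff=0.0000, prob=0.000210
UDUDUD: M=41.8000, payoff=0.0000, prob=0.001419
DUUDUD: M=36.3242, payoff=0.0000, prob=0.001419
UUUDUD: M=50.5780, payoff=1.3923, prob=0.009581
DDDUUD: M=30.0200, payoff=0.0000, prob=0.000210
UDDUUD: M=41.8000, payoff=0.0000, prob=0.001419
DUDUUD: M=33.0220, payoff=0.0000, prob=0.001419
UUDUUD: M=45.9800, payoff=1.3923, prob=0.009581
DDUUUD: M=31.5657, payoff=0.0000, prob=0.001419
UDUUUD: M=43.9523, payoff=1.3923, prob=0.009581
DUUUUD: M=43.9523, payoff=1.3923, prob=0.009581
UUUUUD: M=61.1994, payoff=0.0000, prob=0.064671
DDDDDU: M=30.0200, payoff=0.0000, prob=0.000031
UDDDDU: M=41.8000, payoff=0.0000, prob=0.000210
DUDDDU: M=33.0220, payoff=0.0000, prob=0.000210
UUDDDU: M=45.9800, payoff=0.0000, prob=0.001419
DDUDDU: M=30.0200, payoff=0.0000, prob=0.000210
UDUDDU: M=41.8000, payoff=0.0000, prob=0.001419
DUUDDU: M=36.3242, payoff=0.0000, prob=0.001419
UUUDDU: M=50.5780, payoff=1.3923, prob=0.009581
DDDUDU: M=30.0200, payoff=0.0000, prob=0.000210
UDDUDU: M=41.8000, payoff=0.0000, prob=0.001419
DUDUDU: M=33.0220, payoff=0.0000, prob=0.001419
UUDUDU: M=45.9800, payoff=1.3923, prob=0.009581
DDUUDU: M=30.0200, payoff=0.0000, prob=0.001419
UDUUDU: M=41.8000, payoff=1.3923, prob=0.009581
DUUUDU: M=39.9566, payoff=1.3923, prob=0.009581
UUUUDU: M=55.6358, payoff=15.0175, prob=0.064671
DDDDUU: M=30.0200, payoff=0.0000, prob=0.000210
UDDDUU: M=41.8000, payoff=0.0000, prob=0.001419
DUDDUU: M=33.0220, payoff=0.0000, prob=0.001419
UUDDUU: M=45.9800, payoff=1.3923, prob=0.009581
DDUDUU: M=30.0200, payoff=0.0000, prob=0.001419
UDUDUU: M=41.8000, payoff=1.3923, prob=0.009581
DUUDUU: M=36.3242, payoff=1.3923, prob=0.009581
UUUDUU: M=50.5780, payoff=15.0175, prob=0.064671
DDDUUU: M=30.0200, payoff=0.0000, prob=0.001419
UDDUUU: M=41.8000, payoff=1.3923, prob=0.009581
DUDUUU: M=34.7223, payoff=1.3923, prob=0.009581
UUDUUU: M=48.3475, payoff=15.0175, prob=0.064671
DDUUUU: M=34.7223, payoff=1.3923, prob=0.009581
UDUUUU: M=48.3475, payoff=15.0175, prob=0.064671
DUUUUU: M=48.3475, payoff=15.0175, prob=0.064671
UUUUUU: M=67.3193, payoff=0.0000, prob=0.436528
Price = Σ prob·payoff / R^6 = 5.056069 / 1.418519 = 3.5643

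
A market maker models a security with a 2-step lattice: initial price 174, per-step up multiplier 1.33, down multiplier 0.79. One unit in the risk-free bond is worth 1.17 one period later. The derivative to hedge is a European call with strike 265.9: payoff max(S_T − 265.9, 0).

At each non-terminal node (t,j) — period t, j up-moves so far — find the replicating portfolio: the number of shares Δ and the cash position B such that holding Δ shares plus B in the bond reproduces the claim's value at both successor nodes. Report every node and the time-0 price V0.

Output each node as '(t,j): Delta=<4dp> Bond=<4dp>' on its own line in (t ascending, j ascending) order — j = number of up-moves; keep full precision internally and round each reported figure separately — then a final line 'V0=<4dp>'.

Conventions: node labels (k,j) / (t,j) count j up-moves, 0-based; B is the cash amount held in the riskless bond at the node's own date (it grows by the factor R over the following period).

(0,0): Delta=0.2681 Bond=-31.5027
(1,0): Delta=0.0000 Bond=0.0000
(1,1): Delta=0.3352 Bond=-52.3773
V0=15.1532

No-arbitrage ⇒ martingale measure with p* = (R−d)/(u−d) = 0.7037.
Terminal payoffs: V(2,0)=0.0000, V(2,1)=0.0000, V(2,2)=41.8886
  t=1,j=0: stock 137.4600 → up 182.8218 (V=0.0000), down 108.5934 (V=0.0000). Price 0.0000; hedge Δ=0.0000, bond B=0.0000.
  t=1,j=1: stock 231.4200 → up 307.7886 (V=41.8886), down 182.8218 (V=0.0000). Price 25.1942; hedge Δ=0.3352, bond B=-52.3773.
  t=0,j=0: stock 174.0000 → up 231.4200 (V=25.1942), down 137.4600 (V=0.0000). Price 15.1532; hedge Δ=0.2681, bond B=-31.5027.
As a check, the time-0 holding Δ(0,0)·S0 + B(0,0) comes to 15.1532 — exactly V0.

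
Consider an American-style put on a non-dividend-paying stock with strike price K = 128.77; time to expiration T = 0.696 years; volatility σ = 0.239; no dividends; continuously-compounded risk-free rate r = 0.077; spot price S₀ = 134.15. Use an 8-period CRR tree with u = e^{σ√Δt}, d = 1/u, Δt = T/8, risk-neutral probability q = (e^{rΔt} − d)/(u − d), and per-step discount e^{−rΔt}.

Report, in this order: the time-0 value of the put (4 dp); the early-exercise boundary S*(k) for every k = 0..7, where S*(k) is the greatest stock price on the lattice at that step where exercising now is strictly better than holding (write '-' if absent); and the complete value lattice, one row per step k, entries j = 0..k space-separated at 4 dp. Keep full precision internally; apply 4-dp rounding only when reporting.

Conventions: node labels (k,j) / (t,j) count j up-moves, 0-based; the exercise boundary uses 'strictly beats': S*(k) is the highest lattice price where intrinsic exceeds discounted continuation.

price = 5.7971
boundary = - - - 108.5786 101.1879 108.5786 101.1879 108.5786
tree:
5.7971
9.0828 2.9570
13.7922 5.0220 1.1635
20.1914 8.2927 2.1855 0.2719
27.5821 13.2244 4.0247 0.5824 0.0000
34.4697 20.1914 7.2143 1.2475 0.0000 0.0000
40.8885 27.5821 12.4398 2.6722 0.0000 0.0000 0.0000
46.8704 34.4697 20.1914 5.7240 0.0000 0.0000 0.0000 0.0000
52.4451 40.8885 27.5821 12.2610 0.0000 0.0000 0.0000 0.0000 0.0000

Δt=0.08700, u=1.07304, d=0.93193, q=0.53002, disc=e^(-rΔt)=0.99332
k=8 terminal: V=max(K-S,0) → 52.4451 40.8885 27.5821 12.2610 0.0000 0.0000 0.0000 0.0000 0.0000
k=7: j=0 S=81.8996 intr=46.8704 cont=46.0106 V=46.8704[EX]; j=1 S=94.3003 intr=34.4697 cont=33.6100 V=34.4697[EX]; j=2 S=108.5786 intr=20.1914 cont=19.3317 V=20.1914[EX]; j=3 S=125.0187 intr=3.7513 cont=5.7240 V=5.7240[hold]; j=4 S=143.9482 intr=0.0000 cont=0.0000 V=0.0000[hold]; j=5 S=165.7438 intr=0.0000 cont=0.0000 V=0.0000[hold]; j=6 S=190.8395 intr=0.0000 cont=0.0000 V=0.0000[hold]; j=7 S=219.7351 intr=0.0000 cont=0.0000 V=0.0000[hold]  S*(7)=108.5786
k=6: j=0 S=87.8815 intr=40.8885 cont=40.0288 V=40.8885[EX]; j=1 S=101.1879 intr=27.5821 cont=26.7224 V=27.5821[EX]; j=2 S=116.5090 intr=12.2610 cont=12.4398 V=12.4398[hold]; j=3 S=134.1500 intr=0.0000 cont=2.6722 V=2.6722[hold]; j=4 S=154.4620 intr=0.0000 cont=0.0000 V=0.0000[hold]; j=5 S=177.8496 intr=0.0000 cont=0.0000 V=0.0000[hold]; j=6 S=204.7783 intr=0.0000 cont=0.0000 V=0.0000[hold]  S*(6)=101.1879
k=5: j=0 S=94.3003 intr=34.4697 cont=33.6100 V=34.4697[EX]; j=1 S=108.5786 intr=20.1914 cont=19.4259 V=20.1914[EX]; j=2 S=125.0187 intr=3.7513 cont=7.2143 V=7.2143[hold]; j=3 S=143.9482 intr=0.0000 cont=1.2475 V=1.2475[hold]; j=4 S=165.7438 intr=0.0000 cont=0.0000 V=0.0000[hold]; j=5 S=190.8395 intr=0.0000 cont=0.0000 V=0.0000[hold]  S*(5)=108.5786
k=4: j=0 S=101.1879 intr=27.5821 cont=26.7224 V=27.5821[EX]; j=1 S=116.5090 intr=12.2610 cont=13.2244 V=13.2244[hold]; j=2 S=134.1500 intr=0.0000 cont=4.0247 V=4.0247[hold]; j=3 S=154.4620 intr=0.0000 cont=0.5824 V=0.5824[hold]; j=4 S=177.8496 intr=0.0000 cont=0.0000 V=0.0000[hold]  S*(4)=101.1879
k=3: j=0 S=108.5786 intr=20.1914 cont=19.8389 V=20.1914[EX]; j=1 S=125.0187 intr=3.7513 cont=8.2927 V=8.2927[hold]; j=2 S=143.9482 intr=0.0000 cont=2.1855 V=2.1855[hold]; j=3 S=165.7438 intr=0.0000 cont=0.2719 V=0.2719[hold]  S*(3)=108.5786
k=2: j=0 S=116.5090 intr=12.2610 cont=13.7922 V=13.7922[hold]; j=1 S=134.1500 intr=0.0000 cont=5.0220 V=5.0220[hold]; j=2 S=154.4620 intr=0.0000 cont=1.1635 V=1.1635[hold]  S*(2)=-
k=1: j=0 S=125.0187 intr=3.7513 cont=9.0828 V=9.0828[hold]; j=1 S=143.9482 intr=0.0000 cont=2.9570 V=2.9570[hold]  S*(1)=-
k=0: j=0 S=134.1500 intr=0.0000 cont=5.7971 V=5.7971[hold]  S*(0)=-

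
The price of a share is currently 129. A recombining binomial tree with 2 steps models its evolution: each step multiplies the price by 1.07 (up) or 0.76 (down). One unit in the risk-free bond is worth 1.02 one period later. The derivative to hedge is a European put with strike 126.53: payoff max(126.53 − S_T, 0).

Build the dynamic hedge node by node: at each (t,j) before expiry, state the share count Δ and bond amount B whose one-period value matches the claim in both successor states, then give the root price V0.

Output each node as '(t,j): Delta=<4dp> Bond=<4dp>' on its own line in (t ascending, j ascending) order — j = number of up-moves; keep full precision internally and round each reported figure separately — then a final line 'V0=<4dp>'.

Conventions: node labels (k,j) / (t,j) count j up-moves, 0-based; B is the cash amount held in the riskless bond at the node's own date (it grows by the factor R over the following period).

(0,0): Delta=-0.5649 Bond=79.7930
(1,0): Delta=-1.0000 Bond=124.0490
(1,1): Delta=-0.5054 Bond=73.1850
V0=6.9248

Arbitrage-free pricing uses the up-move probability p* = (R−d)/(u−d) = 0.8387, discounting each step at R = 1.02.
At maturity the claim pays: V(2,0)=52.0196, V(2,1)=21.6272, V(2,2)=0.0000
Node (1,0) S=98.0400: V=(p*·21.6272+(1−p*)·52.0196)/1.02=26.0090; Δ=(21.6272−52.0196)/(104.9028−74.5104)=-1.0000; B=V−Δ·S=124.0490
Node (1,1) S=138.0300: V=(p*·0.0000+(1−p*)·21.6272)/1.02=3.4199; Δ=(0.0000−21.6272)/(147.6921−104.9028)=-0.5054; B=V−Δ·S=73.1850
Node (0,0) S=129.0000: V=(p*·3.4199+(1−p*)·26.0090)/1.02=6.9248; Δ=(3.4199−26.0090)/(138.0300−98.0400)=-0.5649; B=V−Δ·S=79.7930
As a check, the time-0 holding Δ(0,0)·S0 + B(0,0) comes to 6.9248 — exactly V0.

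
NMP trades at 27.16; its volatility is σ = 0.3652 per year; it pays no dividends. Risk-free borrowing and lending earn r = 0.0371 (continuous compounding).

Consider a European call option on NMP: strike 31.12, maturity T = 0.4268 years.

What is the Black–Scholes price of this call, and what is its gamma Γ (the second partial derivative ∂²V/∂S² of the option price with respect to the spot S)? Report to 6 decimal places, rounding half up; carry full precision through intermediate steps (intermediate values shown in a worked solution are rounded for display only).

σ√T = 0.3652·√0.4268 = 0.238585
d₁ = (ln(S/K) + (r+σ²/2)T) / (σ√T) = (ln(27.16/31.12) + (0.0371+0.3652²/2)·0.4268) / 0.238585 = (-0.136105 + 0.044296) / 0.238585 = -0.384809
d₂ = d₁ − σ√T = -0.384809 − 0.238585 = -0.623394
e^{−rT} = 0.984290
N(d₁) = 0.350189,  N(d₂) = 0.266513
Call price V = S·N(d₁) − K·e^{−rT}·N(d₂) = 9.511141 − 8.163582 = 1.347559
φ(d₁) = (1/√(2π))·e^{−d₁²/2} = 0.370472
Γ = φ(d₁) / (S·σ·√T) = 0.057172

price = 1.347559
Γ = 0.057172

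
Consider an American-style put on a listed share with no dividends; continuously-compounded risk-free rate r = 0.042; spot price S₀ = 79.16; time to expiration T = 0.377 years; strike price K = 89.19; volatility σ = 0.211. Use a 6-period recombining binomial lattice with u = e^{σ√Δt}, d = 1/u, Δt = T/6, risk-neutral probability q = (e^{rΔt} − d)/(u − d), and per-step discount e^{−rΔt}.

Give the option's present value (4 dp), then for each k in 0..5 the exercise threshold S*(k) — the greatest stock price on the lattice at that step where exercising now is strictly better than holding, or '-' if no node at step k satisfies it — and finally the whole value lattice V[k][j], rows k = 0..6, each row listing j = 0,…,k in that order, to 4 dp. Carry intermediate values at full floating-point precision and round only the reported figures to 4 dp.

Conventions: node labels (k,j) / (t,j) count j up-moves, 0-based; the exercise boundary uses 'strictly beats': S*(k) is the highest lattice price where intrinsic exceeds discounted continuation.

price = 10.4360
boundary = - 75.0820 71.2141 75.0820 79.1600 83.4595
tree:
10.4360
14.1080 6.9864
17.9759 10.1675 3.9875
21.6446 14.1080 6.4604 1.6488
25.1243 17.9759 10.0300 3.0882 0.2840
28.4247 21.6446 14.1080 5.7305 0.5831 0.0000
31.5551 25.1243 17.9759 10.0300 1.1975 0.0000 0.0000

Δt=0.06283  u=1.05431  d=0.94848  q=0.51175  discount=0.99736
step 6 (expiry): payoffs max(K−S,0) = 31.5551 25.1243 17.9759 10.0300 1.1975 0.0000 0.0000
step 5: (k=5,j=0): S=60.7653, K−S=28.4247, hold=28.1896 ⇒ V=28.4247 exercise | (k=5,j=1): S=67.5454, K−S=21.6446, hold=21.4096 ⇒ V=21.6446 exercise | (k=5,j=2): S=75.0820, K−S=14.1080, hold=13.8730 ⇒ V=14.1080 exercise | (k=5,j=3): S=83.4595, K−S=5.7305, hold=5.4954 ⇒ V=5.7305 exercise | (k=5,j=4): S=92.7718, K−S=0.0000, hold=0.5831 ⇒ V=0.5831 continue | (k=5,j=5): S=103.1231, K−S=0.0000, hold=0.0000 ⇒ V=0.0000 continue  boundary S*=83.4595
step 4: (k=4,j=0): S=64.0657, K−S=25.1243, hold=24.8892 ⇒ V=25.1243 exercise | (k=4,j=1): S=71.2141, K−S=17.9759, hold=17.7409 ⇒ V=17.9759 exercise | (k=4,j=2): S=79.1600, K−S=10.0300, hold=9.7949 ⇒ V=10.0300 exercise | (k=4,j=3): S=87.9925, K−S=1.1975, hold=3.0882 ⇒ V=3.0882 continue | (k=4,j=4): S=97.8106, K−S=0.0000, hold=0.2840 ⇒ V=0.2840 continue  boundary S*=79.1600
step 3: (k=3,j=0): S=67.5454, K−S=21.6446, hold=21.4096 ⇒ V=21.6446 exercise | (k=3,j=1): S=75.0820, K−S=14.1080, hold=13.8730 ⇒ V=14.1080 exercise | (k=3,j=2): S=83.4595, K−S=5.7305, hold=6.4604 ⇒ V=6.4604 continue | (k=3,j=3): S=92.7718, K−S=0.0000, hold=1.6488 ⇒ V=1.6488 continue  boundary S*=75.0820
step 2: (k=2,j=0): S=71.2141, K−S=17.9759, hold=17.7409 ⇒ V=17.9759 exercise | (k=2,j=1): S=79.1600, K−S=10.0300, hold=10.1675 ⇒ V=10.1675 continue | (k=2,j=2): S=87.9925, K−S=1.1975, hold=3.9875 ⇒ V=3.9875 continue  boundary S*=71.2141
step 1: (k=1,j=0): S=75.0820, K−S=14.1080, hold=13.9431 ⇒ V=14.1080 exercise | (k=1,j=1): S=83.4595, K−S=5.7305, hold=6.9864 ⇒ V=6.9864 continue  boundary S*=75.0820
step 0: (k=0,j=0): S=79.1600, K−S=10.0300, hold=10.4360 ⇒ V=10.4360 continue  boundary S*=-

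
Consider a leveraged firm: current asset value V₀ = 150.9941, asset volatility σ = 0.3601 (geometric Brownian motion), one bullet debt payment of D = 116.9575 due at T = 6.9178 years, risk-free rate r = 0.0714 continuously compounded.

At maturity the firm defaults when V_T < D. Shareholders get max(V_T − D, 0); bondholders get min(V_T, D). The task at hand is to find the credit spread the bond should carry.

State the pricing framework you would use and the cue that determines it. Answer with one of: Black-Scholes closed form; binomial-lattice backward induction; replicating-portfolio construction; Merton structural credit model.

framework: Merton structural credit model

Key observation: a levered firm with one bullet debt due at 6.9178 years is the canonical structural-credit setup: equity is a call on the firm's assets struck at the face value.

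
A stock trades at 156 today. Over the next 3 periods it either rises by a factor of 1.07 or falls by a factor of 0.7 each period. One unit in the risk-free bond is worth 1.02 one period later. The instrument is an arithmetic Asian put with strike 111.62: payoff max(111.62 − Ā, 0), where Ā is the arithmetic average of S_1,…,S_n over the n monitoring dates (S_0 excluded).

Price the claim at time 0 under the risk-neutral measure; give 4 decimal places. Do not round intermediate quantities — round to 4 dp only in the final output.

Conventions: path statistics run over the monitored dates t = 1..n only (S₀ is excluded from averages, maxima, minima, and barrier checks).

price = 0.5428

Under the martingale measure an up-move has probability p* = 0.8649; value the claim as the probability-weighted average of per-path payoffs, discounted 3 periods at R = 1.02.
Enumerate all 2^3 = 8 price paths (U = up ×1.07, D = down ×0.7); each path with k up-moves has probability p*^k·(1−p*)^(3−k).
DDD: Ā=79.7160, payoff=31.9040, prob=0.002468
UDD: Ā=121.8516, payoff=0.0000, prob=0.015794
DUD: Ā=102.6116, payoff=9.0084, prob=0.015794
UUD: Ā=156.8492, payoff=0.0000, prob=0.101080
DDU: Ā=89.1436, payoff=22.4764, prob=0.015794
UDU: Ā=136.2624, payoff=0.0000, prob=0.101080
DUU: Ā=117.0224, payoff=0.0000, prob=0.101080
UUU: Ā=178.8770, payoff=0.0000, prob=0.646911
Price = Σ prob·payoff / R^3 = 0.575994 / 1.061208 = 0.5428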